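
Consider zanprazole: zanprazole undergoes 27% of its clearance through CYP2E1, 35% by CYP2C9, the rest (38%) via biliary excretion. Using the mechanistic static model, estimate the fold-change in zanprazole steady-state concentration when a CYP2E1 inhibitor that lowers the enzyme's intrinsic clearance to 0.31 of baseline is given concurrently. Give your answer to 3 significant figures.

1.23

CYP2E1: 0.27 × 0.31 = 0.0837
CYP2C9: 0.35 (unchanged)
Other: 0.38 (unchanged)
CL_new/CL_old = 0.0837 + 0.35 + 0.38 = 0.8137.
Since steady-state concentration ∝ 1/CL, the ratio is 1 / 0.8137 = 1.23.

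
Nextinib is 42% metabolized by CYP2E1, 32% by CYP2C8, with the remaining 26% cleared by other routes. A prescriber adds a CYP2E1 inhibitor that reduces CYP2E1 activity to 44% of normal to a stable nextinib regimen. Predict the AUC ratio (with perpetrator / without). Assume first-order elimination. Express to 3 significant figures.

CYP2E1: 0.42 × 0.44 = 0.1848
CYP2C8: 0.32 (unchanged)
Other: 0.26 (unchanged)
New clearance relative to baseline: 0.1848 + 0.32 + 0.26 = 0.7648.
AUC ratio = CL_old/CL_new = 1 / 0.7648 = 1.31.

1.31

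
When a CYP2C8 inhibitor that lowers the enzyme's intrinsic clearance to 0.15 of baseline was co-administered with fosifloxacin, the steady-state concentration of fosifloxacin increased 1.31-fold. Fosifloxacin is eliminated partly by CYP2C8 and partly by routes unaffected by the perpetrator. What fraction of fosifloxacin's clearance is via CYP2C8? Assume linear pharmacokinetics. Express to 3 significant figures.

Let x = fm,CYP2C8. Because steady-state concentration ∝ 1/CL, relative clearance fell to 1/1.31 = 0.7634.
Setting x·0.15 + (1 − x) = 0.7634 and solving: x = (0.7634 − 1)/(0.15 − 1) = 0.278.

0.278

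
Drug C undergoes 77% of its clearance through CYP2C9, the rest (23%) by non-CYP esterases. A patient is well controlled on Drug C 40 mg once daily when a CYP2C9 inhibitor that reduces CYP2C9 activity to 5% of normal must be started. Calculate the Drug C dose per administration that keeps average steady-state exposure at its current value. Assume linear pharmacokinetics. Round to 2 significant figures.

The CYP2C9 pathway (77% of clearance) falls to 0.05× activity: 0.77 × 0.05 = 0.0385.
The remaining 23% of clearance is unaffected.
CL_new/CL_old = 0.0385 + 0.23 = 0.2685.
Css,avg = (dose rate)/CL, so holding Css fixed requires dose ∝ CL: 40 × 0.2685 = 11 mg.

11 mg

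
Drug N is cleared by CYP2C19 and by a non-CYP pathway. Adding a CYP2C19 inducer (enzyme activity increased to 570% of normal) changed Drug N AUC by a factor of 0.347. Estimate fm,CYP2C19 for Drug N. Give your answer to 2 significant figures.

CL'/CL = 1 / 0.347 = 2.882
5.7·fm + (1 − fm) = 2.882
fm = (2.882 − 1) / (5.7 − 1) = 0.40

0.40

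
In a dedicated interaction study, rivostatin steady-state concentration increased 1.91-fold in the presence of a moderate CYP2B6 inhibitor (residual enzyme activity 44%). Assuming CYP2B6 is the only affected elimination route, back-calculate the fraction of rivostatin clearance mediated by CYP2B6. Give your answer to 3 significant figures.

0.851

Let fm be the CYP2B6 fraction. New clearance relative to baseline = fm × 0.44 + (1 − fm).
Steady-state concentration ratio = 1 / (new CL fraction), so new CL fraction = 1 / 1.91 = 0.5236.
fm × 0.44 + 1 − fm = 0.5236  ⇒  fm × (0.44 − 1) = −0.4764  ⇒  fm = 0.851.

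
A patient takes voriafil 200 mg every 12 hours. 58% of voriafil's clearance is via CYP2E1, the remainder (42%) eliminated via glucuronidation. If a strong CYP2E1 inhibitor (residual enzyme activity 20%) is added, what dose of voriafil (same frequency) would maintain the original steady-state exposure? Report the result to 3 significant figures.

CYP2E1: 0.58 × 0.2 = 0.116
Other: 0.42 (unchanged)
Relative clearance = 0.116 + 0.42 = 0.536.
To maintain the same steady-state level, dose must scale with clearance: new dose = 200 × 0.536 = 107 mg.

107 mg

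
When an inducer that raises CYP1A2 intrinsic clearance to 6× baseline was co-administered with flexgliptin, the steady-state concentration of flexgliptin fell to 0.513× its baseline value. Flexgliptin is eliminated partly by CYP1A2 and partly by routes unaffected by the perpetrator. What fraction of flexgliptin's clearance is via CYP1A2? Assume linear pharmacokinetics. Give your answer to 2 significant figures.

0.19

CL'/CL = 1 / 0.513 = 1.949
6·fm + (1 − fm) = 1.949
fm = (1.949 − 1) / (6 − 1) = 0.19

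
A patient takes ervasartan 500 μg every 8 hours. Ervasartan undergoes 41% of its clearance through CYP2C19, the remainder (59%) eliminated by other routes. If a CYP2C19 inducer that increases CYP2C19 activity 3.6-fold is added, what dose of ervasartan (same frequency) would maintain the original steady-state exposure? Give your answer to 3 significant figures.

1.03 × 10³ μg

CYP2C19: 0.41 × 3.6 = 1.476
Other: 0.59 (unchanged)
Relative clearance = 1.476 + 0.59 = 2.066.
To maintain the same steady-state level, dose must scale with clearance: new dose = 500 × 2.066 = 1.03 × 10³ μg.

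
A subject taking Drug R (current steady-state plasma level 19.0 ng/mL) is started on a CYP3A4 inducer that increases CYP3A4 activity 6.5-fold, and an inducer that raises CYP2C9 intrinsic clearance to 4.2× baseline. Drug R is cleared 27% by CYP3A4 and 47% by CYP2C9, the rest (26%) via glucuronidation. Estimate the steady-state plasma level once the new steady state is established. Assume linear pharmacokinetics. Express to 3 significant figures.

CYP3A4: 0.27 × 6.5 = 1.755
CYP2C9: 0.47 × 4.2 = 1.974
Other: 0.26 (unchanged)
Relative clearance = 1.755 + 1.974 + 0.26 = 3.989.
New steady-state plasma level = 19.0 / 3.989 = 4.76 ng/mL (concentration scales inversely with clearance).

4.76 ng/mL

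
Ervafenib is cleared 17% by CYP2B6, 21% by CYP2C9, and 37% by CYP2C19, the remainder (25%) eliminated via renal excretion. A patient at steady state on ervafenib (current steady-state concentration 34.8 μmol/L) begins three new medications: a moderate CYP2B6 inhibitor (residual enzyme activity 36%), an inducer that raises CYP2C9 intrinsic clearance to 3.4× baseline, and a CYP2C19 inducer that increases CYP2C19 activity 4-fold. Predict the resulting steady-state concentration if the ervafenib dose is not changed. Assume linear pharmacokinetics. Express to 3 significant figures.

The CYP2B6 pathway (17% of clearance) falls to 0.36× activity: 0.17 × 0.36 = 0.0612.
The CYP2C9 pathway (21% of clearance) rises to 3.4× activity: 0.21 × 3.4 = 0.714.
The CYP2C19 pathway (37% of clearance) is boosted to 4× activity: 0.37 × 4 = 1.48.
The remaining 25% of clearance is unaffected.
Relative clearance = 0.0612 + 0.714 + 1.48 + 0.25 = 2.5052.
Steady-state concentration ∝ 1/CL: new value = 34.8 / 2.5052 = 13.9 μmol/L.

13.9 μmol/L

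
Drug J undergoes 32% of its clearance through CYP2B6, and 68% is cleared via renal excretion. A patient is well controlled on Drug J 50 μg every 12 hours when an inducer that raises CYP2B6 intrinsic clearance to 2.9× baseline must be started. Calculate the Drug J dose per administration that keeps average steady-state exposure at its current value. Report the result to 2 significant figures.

The CYP2B6 pathway (32% of clearance) is boosted to 2.9× activity: 0.32 × 2.9 = 0.928.
The remaining 68% of clearance is unaffected.
New clearance relative to baseline: 0.928 + 0.68 = 1.608.
To maintain the same steady-state level, dose must scale with clearance: new dose = 50 × 1.608 = 80 μg.

80 μg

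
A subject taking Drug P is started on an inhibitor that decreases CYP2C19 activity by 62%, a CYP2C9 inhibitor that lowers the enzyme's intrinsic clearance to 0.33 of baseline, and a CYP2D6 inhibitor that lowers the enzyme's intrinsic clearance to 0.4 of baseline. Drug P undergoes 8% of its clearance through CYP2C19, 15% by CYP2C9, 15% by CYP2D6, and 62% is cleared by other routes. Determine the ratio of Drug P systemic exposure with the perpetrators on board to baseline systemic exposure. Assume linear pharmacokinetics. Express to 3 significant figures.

The CYP2C19 pathway (8% of clearance) falls to 0.38× activity: 0.08 × 0.38 = 0.0304.
The CYP2C9 pathway (15% of clearance) drops to 0.33× activity: 0.15 × 0.33 = 0.0495.
The CYP2D6 pathway (15% of clearance) drops to 0.4× activity: 0.15 × 0.4 = 0.06.
The remaining 62% of clearance is unaffected.
Relative clearance = 0.0304 + 0.0495 + 0.06 + 0.62 = 0.7599.
Systemic exposure ∝ 1/CL: fold-change = 1 / 0.7599 = 1.32.

1.32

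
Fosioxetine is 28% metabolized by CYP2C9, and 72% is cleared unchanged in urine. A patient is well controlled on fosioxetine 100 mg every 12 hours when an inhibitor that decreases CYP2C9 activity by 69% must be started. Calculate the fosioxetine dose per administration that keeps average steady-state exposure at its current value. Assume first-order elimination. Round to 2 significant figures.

CYP2C9: 0.28 × 0.31 = 0.0868
Other: 0.72 (unchanged)
New clearance relative to baseline: 0.0868 + 0.72 = 0.8068.
Exposure is unchanged when dose changes in proportion to clearance. New dose = 100 mg × 0.8068 = 81 mg.

81 mg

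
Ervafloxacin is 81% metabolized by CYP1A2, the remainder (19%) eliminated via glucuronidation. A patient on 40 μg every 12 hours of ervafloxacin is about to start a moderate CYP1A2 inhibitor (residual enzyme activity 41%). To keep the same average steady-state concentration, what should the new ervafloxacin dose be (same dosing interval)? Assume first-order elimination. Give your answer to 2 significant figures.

CYP1A2: 0.81 × 0.41 = 0.3321
Other: 0.19 (unchanged)
Relative clearance = 0.3321 + 0.19 = 0.5221.
To maintain the same steady-state level, dose must scale with clearance: new dose = 40 × 0.5221 = 21 μg.

21 μg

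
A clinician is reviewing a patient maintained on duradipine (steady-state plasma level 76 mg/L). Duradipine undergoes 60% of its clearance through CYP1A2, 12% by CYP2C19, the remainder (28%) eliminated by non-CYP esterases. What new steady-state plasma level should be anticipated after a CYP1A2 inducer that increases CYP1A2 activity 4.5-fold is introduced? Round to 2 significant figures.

25 mg/L

The CYP1A2 pathway (60% of clearance) is boosted to 4.5× activity: 0.6 × 4.5 = 2.7.
CYP2C19 (12%) and the residual 28% are unaffected.
New clearance relative to baseline: 2.7 + 0.12 + 0.28 = 3.1.
New steady-state plasma level = baseline ÷ relative clearance = 76 / 3.1 = 25 mg/L.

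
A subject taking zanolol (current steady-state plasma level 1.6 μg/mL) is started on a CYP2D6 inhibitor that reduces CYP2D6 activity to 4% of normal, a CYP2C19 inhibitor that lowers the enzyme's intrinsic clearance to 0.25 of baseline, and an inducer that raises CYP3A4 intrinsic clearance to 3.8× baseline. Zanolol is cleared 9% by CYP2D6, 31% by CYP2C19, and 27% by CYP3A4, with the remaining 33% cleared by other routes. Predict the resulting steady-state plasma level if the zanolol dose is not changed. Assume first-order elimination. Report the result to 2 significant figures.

1.1 μg/mL

The CYP2D6 pathway (9% of clearance) falls to 0.04× activity: 0.09 × 0.04 = 0.0036.
The CYP2C19 pathway (31% of clearance) falls to 0.25× activity: 0.31 × 0.25 = 0.0775.
The CYP3A4 pathway (27% of clearance) rises to 3.8× activity: 0.27 × 3.8 = 1.026.
Non-CYP routes (33%) are unchanged.
New clearance relative to baseline: 0.0036 + 0.0775 + 1.026 + 0.33 = 1.4371.
Steady-state plasma level ∝ 1/CL: new value = 1.6 / 1.4371 = 1.1 μg/mL.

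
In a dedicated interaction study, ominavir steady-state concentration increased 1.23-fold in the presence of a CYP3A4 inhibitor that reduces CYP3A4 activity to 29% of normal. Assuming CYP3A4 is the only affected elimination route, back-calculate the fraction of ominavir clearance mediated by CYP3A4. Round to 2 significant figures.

0.26

CL'/CL = 1 / 1.23 = 0.813
0.29·fm + (1 − fm) = 0.813
fm = (0.813 − 1) / (0.29 − 1) = 0.26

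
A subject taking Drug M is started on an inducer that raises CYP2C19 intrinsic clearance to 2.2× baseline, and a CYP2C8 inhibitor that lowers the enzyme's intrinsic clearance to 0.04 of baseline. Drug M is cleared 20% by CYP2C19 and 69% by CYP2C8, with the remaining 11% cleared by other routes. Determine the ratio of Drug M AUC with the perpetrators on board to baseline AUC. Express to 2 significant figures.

1.7

CYP2C19: 0.2 × 2.2 = 0.44
CYP2C8: 0.69 × 0.04 = 0.0276
Other: 0.11 (unchanged)
Relative clearance = 0.44 + 0.0276 + 0.11 = 0.5776.
Because AUC varies inversely with clearance, the combined effect is 1 / 0.5776 = 1.7.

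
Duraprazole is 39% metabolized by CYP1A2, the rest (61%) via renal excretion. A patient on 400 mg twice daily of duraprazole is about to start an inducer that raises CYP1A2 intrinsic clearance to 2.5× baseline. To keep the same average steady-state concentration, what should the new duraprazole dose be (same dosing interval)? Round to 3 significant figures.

The CYP1A2 pathway (39% of clearance) is boosted to 2.5× activity: 0.39 × 2.5 = 0.975.
The remaining 61% of clearance is unaffected.
CL_new/CL_old = 0.975 + 0.61 = 1.585.
Css,avg = (dose rate)/CL, so holding Css fixed requires dose ∝ CL: 400 × 1.585 = 634 mg.

634 mg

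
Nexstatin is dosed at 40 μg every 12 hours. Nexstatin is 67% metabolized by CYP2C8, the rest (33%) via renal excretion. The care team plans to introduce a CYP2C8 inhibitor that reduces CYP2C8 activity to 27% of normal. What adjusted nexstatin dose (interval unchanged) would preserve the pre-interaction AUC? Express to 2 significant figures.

The CYP2C8 pathway (67% of clearance) drops to 0.27× activity: 0.67 × 0.27 = 0.1809.
The remaining 33% of clearance is unaffected.
New clearance relative to baseline: 0.1809 + 0.33 = 0.5109.
To maintain the same steady-state level, dose must scale with clearance: new dose = 40 × 0.5109 = 20 μg.

20 μg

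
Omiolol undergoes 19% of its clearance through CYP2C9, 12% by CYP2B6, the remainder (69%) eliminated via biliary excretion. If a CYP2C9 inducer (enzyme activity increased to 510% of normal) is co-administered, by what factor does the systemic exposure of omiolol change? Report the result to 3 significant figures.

CYP2C9: 0.19 × 5.1 = 0.969
CYP2B6: 0.12 (unchanged)
Other: 0.69 (unchanged)
Relative clearance = 0.969 + 0.12 + 0.69 = 1.779.
Systemic exposure ratio = CL_old/CL_new = 1 / 1.779 = 0.562.

0.562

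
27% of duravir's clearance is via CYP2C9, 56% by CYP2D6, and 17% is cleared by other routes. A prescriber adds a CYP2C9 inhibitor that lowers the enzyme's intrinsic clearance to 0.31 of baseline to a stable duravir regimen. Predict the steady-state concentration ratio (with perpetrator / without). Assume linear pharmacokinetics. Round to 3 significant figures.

1.23

CYP2C9: 0.27 × 0.31 = 0.0837
CYP2D6: 0.56 (unchanged)
Other: 0.17 (unchanged)
Relative clearance = 0.0837 + 0.56 + 0.17 = 0.8137.
Since steady-state concentration ∝ 1/CL, the ratio is 1 / 0.8137 = 1.23.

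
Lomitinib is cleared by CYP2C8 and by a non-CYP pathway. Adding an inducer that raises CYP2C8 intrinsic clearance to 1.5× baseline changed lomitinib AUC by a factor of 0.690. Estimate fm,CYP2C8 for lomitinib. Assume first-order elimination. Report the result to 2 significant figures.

Let fm be the CYP2C8 fraction. New clearance relative to baseline = fm × 1.5 + (1 − fm).
AUC ratio = 1 / (new CL fraction), so new CL fraction = 1 / 0.690 = 1.449.
fm × 1.5 + 1 − fm = 1.449  ⇒  fm × (1.5 − 1) = 0.4493  ⇒  fm = 0.90.

0.90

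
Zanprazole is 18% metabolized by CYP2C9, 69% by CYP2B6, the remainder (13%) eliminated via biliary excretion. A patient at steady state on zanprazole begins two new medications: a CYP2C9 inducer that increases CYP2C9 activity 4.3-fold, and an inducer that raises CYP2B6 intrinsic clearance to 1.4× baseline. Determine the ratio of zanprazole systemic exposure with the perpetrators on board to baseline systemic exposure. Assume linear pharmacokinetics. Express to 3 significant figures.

0.535

CYP2C9: 0.18 × 4.3 = 0.774
CYP2B6: 0.69 × 1.4 = 0.966
Other: 0.13 (unchanged)
New clearance relative to baseline: 0.774 + 0.966 + 0.13 = 1.87.
Because systemic exposure varies inversely with clearance, the combined effect is 1 / 1.87 = 0.535.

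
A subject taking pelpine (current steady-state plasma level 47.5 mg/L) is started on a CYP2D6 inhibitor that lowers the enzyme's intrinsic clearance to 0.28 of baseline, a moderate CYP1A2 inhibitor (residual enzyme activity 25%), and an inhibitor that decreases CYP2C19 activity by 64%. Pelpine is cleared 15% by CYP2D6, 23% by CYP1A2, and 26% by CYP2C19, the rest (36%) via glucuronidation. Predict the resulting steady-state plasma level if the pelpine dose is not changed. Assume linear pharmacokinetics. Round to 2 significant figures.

The CYP2D6 pathway (15% of clearance) is reduced to 0.28× activity: 0.15 × 0.28 = 0.042.
The CYP1A2 pathway (23% of clearance) falls to 0.25× activity: 0.23 × 0.25 = 0.0575.
The CYP2C19 pathway (26% of clearance) falls to 0.36× activity: 0.26 × 0.36 = 0.0936.
Non-CYP routes (36%) are unchanged.
New clearance relative to baseline: 0.042 + 0.0575 + 0.0936 + 0.36 = 0.5531.
Dividing the baseline by the relative clearance: 47.5 / 0.5531 = 86 mg/L.

86 mg/L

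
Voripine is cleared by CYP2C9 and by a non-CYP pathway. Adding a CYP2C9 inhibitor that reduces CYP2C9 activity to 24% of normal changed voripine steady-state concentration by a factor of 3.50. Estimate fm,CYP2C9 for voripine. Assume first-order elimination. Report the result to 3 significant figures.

CL'/CL = 1 / 3.50 = 0.2857
0.24·fm + (1 − fm) = 0.2857
fm = (0.2857 − 1) / (0.24 − 1) = 0.940

0.940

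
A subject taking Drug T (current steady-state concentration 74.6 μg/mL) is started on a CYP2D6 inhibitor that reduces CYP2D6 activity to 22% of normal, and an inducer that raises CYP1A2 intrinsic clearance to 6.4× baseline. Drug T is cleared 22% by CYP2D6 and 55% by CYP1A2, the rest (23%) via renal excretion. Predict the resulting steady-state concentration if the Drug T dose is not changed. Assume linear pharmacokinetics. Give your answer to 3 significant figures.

19.6 μg/mL

The CYP2D6 pathway (22% of clearance) drops to 0.22× activity: 0.22 × 0.22 = 0.0484.
The CYP1A2 pathway (55% of clearance) increases to 6.4× activity: 0.55 × 6.4 = 3.52.
Non-CYP routes (23%) are unchanged.
New clearance relative to baseline: 0.0484 + 3.52 + 0.23 = 3.7984.
Steady-state concentration ∝ 1/CL: new value = 74.6 / 3.7984 = 19.6 μg/mL.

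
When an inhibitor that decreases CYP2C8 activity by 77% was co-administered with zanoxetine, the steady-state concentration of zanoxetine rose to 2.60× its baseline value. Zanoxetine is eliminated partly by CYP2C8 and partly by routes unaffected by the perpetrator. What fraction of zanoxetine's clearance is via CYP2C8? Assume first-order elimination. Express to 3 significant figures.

0.799

CL'/CL = 1 / 2.60 = 0.3846
0.23·fm + (1 − fm) = 0.3846
fm = (0.3846 − 1) / (0.23 − 1) = 0.799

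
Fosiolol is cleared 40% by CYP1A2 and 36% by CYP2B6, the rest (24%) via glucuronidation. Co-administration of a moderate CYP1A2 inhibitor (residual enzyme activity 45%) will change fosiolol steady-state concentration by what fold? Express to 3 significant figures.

1.28

CYP1A2: 0.4 × 0.45 = 0.18
CYP2B6: 0.36 (unchanged)
Other: 0.24 (unchanged)
New clearance relative to baseline: 0.18 + 0.36 + 0.24 = 0.78.
Since steady-state concentration ∝ 1/CL, the ratio is 1 / 0.78 = 1.28.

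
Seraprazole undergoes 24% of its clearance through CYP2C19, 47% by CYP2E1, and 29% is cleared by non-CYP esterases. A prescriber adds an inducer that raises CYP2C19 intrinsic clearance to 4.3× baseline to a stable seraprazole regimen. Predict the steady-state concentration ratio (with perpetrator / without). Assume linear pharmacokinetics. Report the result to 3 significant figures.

0.558

The CYP2C19 pathway (24% of clearance) rises to 4.3× activity: 0.24 × 4.3 = 1.032.
CYP2E1 (47%) and the residual 29% are unaffected.
CL_new/CL_old = 1.032 + 0.47 + 0.29 = 1.792.
Steady-state concentration ratio = CL_old/CL_new = 1 / 1.792 = 0.558.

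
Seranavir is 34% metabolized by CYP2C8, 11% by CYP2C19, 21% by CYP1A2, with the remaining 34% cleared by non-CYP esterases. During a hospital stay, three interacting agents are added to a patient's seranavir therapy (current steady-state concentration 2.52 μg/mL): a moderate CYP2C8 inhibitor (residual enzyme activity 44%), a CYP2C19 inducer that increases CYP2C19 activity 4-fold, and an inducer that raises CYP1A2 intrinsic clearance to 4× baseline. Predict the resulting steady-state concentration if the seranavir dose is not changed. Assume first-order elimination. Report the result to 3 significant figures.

1.42 μg/mL

The CYP2C8 pathway (34% of clearance) drops to 0.44× activity: 0.34 × 0.44 = 0.1496.
The CYP2C19 pathway (11% of clearance) increases to 4× activity: 0.11 × 4 = 0.44.
The CYP1A2 pathway (21% of clearance) rises to 4× activity: 0.21 × 4 = 0.84.
The remaining 34% of clearance is unaffected.
Relative clearance = 0.1496 + 0.44 + 0.84 + 0.34 = 1.7696.
New steady-state concentration = 2.52 / 1.7696 = 1.42 μg/mL (concentration scales inversely with clearance).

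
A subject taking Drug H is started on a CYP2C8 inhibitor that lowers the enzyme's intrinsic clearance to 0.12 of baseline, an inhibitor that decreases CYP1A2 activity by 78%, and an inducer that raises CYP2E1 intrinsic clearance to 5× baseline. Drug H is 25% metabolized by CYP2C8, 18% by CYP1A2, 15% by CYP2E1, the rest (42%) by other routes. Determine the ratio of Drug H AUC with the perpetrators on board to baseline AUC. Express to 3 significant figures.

0.807

The CYP2C8 pathway (25% of clearance) drops to 0.12× activity: 0.25 × 0.12 = 0.03.
The CYP1A2 pathway (18% of clearance) drops to 0.22× activity: 0.18 × 0.22 = 0.0396.
The CYP2E1 pathway (15% of clearance) rises to 5× activity: 0.15 × 5 = 0.75.
Non-CYP routes (42%) are unchanged.
New clearance relative to baseline: 0.03 + 0.0396 + 0.75 + 0.42 = 1.2396.
Net AUC ratio = 1 / 1.2396 = 0.807.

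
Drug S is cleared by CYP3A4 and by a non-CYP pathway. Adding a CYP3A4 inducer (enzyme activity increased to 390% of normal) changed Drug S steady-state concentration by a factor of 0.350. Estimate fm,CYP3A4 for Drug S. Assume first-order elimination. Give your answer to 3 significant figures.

Call the CYP3A4 fraction fm. After the interaction, CL_new/CL_old = fm × 3.9 + (1 − fm).
Steady-state concentration ratio = 1 / (new CL fraction), so new CL fraction = 1 / 0.350 = 2.857.
fm × 3.9 + 1 − fm = 2.857  ⇒  fm × (3.9 − 1) = 1.857  ⇒  fm = 0.640.

0.640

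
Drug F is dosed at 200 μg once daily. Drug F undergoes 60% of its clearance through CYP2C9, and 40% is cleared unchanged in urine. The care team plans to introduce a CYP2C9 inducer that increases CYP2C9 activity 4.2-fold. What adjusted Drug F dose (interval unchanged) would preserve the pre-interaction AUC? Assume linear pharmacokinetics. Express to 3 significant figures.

584 μg

The CYP2C9 pathway (60% of clearance) increases to 4.2× activity: 0.6 × 4.2 = 2.52.
The remaining 40% of clearance is unaffected.
New clearance relative to baseline: 2.52 + 0.4 = 2.92.
To maintain the same steady-state level, dose must scale with clearance: new dose = 200 × 2.92 = 584 μg.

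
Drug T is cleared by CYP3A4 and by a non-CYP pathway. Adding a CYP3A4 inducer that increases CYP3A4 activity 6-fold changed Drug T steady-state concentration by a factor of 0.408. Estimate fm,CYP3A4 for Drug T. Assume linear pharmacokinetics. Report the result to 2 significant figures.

0.29

Let fm be the CYP3A4 fraction. New clearance relative to baseline = fm × 6 + (1 − fm).
Steady-state concentration ratio = 1 / (new CL fraction), so new CL fraction = 1 / 0.408 = 2.451.
fm × 6 + 1 − fm = 2.451  ⇒  fm × (6 − 1) = 1.451  ⇒  fm = 0.29.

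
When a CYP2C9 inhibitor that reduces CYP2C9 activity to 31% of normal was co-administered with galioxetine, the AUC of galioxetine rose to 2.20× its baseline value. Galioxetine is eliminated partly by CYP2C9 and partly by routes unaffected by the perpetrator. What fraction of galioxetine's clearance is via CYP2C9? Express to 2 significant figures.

Let x = fm,CYP2C9. Because AUC ∝ 1/CL, relative clearance fell to 1/2.20 = 0.4545.
Setting x·0.31 + (1 − x) = 0.4545 and solving: x = (0.4545 − 1)/(0.31 − 1) = 0.79.

0.79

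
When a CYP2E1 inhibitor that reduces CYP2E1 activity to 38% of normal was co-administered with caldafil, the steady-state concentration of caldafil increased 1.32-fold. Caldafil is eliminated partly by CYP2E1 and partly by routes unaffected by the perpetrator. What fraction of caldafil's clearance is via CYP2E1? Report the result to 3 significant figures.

0.391

CL'/CL = 1 / 1.32 = 0.7576
0.38·fm + (1 − fm) = 0.7576
fm = (0.7576 − 1) / (0.38 − 1) = 0.391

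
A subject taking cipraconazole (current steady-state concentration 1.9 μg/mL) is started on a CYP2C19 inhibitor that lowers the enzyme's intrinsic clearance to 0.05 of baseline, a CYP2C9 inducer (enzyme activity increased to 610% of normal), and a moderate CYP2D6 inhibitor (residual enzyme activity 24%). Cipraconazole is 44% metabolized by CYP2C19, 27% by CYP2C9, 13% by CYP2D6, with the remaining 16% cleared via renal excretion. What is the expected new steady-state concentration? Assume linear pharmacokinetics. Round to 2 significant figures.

1.0 μg/mL

The CYP2C19 pathway (44% of clearance) falls to 0.05× activity: 0.44 × 0.05 = 0.022.
The CYP2C9 pathway (27% of clearance) increases to 6.1× activity: 0.27 × 6.1 = 1.647.
The CYP2D6 pathway (13% of clearance) drops to 0.24× activity: 0.13 × 0.24 = 0.0312.
The remaining 16% of clearance is unaffected.
CL_new/CL_old = 0.022 + 1.647 + 0.0312 + 0.16 = 1.8602.
Dividing the baseline by the relative clearance: 1.9 / 1.8602 = 1.0 μg/mL.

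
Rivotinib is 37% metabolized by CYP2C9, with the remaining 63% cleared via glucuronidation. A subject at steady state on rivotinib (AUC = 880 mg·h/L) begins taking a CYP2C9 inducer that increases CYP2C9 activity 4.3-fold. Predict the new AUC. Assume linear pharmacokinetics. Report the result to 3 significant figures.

The CYP2C9 pathway (37% of clearance) rises to 4.3× activity: 0.37 × 4.3 = 1.591.
The remaining 63% of clearance is unaffected.
CL_new/CL_old = 1.591 + 0.63 = 2.221.
AUC ∝ 1/CL, so new value = 880 / 2.221 = 396 mg·h/L.

396 mg·h/L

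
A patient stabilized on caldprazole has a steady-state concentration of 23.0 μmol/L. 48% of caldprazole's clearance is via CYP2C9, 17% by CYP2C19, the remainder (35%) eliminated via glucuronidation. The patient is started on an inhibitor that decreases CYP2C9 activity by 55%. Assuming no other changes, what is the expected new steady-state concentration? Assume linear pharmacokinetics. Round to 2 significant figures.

31 μmol/L

The CYP2C9 pathway (48% of clearance) falls to 0.45× activity: 0.48 × 0.45 = 0.216.
CYP2C19 (17%) and the residual 35% are unaffected.
Relative clearance = 0.216 + 0.17 + 0.35 = 0.736.
Steady-state concentration ∝ 1/CL, so new value = 23.0 / 0.736 = 31 μmol/L.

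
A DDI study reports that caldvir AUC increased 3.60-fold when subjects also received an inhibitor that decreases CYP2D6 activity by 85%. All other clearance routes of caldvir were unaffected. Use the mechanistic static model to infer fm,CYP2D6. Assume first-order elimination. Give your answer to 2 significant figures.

0.85

Let fm be the CYP2D6 fraction. New clearance relative to baseline = fm × 0.15 + (1 − fm).
AUC ratio = 1 / (new CL fraction), so new CL fraction = 1 / 3.60 = 0.2778.
fm × 0.15 + 1 − fm = 0.2778  ⇒  fm × (0.15 − 1) = −0.7222  ⇒  fm = 0.85.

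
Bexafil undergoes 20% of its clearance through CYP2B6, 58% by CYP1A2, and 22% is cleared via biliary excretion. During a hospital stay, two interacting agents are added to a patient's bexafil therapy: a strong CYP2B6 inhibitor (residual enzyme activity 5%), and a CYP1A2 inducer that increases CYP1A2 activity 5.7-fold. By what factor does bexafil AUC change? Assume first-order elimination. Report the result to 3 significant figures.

CYP2B6: 0.2 × 0.05 = 0.01
CYP1A2: 0.58 × 5.7 = 3.306
Other: 0.22 (unchanged)
CL_new/CL_old = 0.01 + 3.306 + 0.22 = 3.536.
AUC ∝ 1/CL: fold-change = 1 / 3.536 = 0.283.

0.283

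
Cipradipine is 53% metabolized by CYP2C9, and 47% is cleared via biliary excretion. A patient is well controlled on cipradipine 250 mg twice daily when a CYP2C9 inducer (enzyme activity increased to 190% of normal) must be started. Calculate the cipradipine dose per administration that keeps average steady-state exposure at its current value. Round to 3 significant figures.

The CYP2C9 pathway (53% of clearance) rises to 1.9× activity: 0.53 × 1.9 = 1.007.
The remaining 47% of clearance is unaffected.
CL_new/CL_old = 1.007 + 0.47 = 1.477.
To maintain the same steady-state level, dose must scale with clearance: new dose = 250 × 1.477 = 369 mg.

369 mg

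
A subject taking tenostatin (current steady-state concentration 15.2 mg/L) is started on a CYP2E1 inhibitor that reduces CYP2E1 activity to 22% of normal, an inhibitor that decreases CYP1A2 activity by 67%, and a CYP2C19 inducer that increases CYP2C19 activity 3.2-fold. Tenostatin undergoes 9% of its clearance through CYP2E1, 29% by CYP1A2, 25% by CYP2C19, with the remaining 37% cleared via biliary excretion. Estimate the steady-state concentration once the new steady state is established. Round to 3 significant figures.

The CYP2E1 pathway (9% of clearance) is reduced to 0.22× activity: 0.09 × 0.22 = 0.0198.
The CYP1A2 pathway (29% of clearance) is reduced to 0.33× activity: 0.29 × 0.33 = 0.0957.
The CYP2C19 pathway (25% of clearance) increases to 3.2× activity: 0.25 × 3.2 = 0.8.
The remaining 37% of clearance is unaffected.
New clearance relative to baseline: 0.0198 + 0.0957 + 0.8 + 0.37 = 1.2855.
Steady-state concentration ∝ 1/CL: new value = 15.2 / 1.2855 = 11.8 mg/L.

11.8 mg/L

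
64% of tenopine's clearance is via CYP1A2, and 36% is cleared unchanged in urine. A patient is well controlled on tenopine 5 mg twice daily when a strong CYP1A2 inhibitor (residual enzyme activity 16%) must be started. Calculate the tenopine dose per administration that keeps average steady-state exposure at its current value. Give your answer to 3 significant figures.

The CYP1A2 pathway (64% of clearance) falls to 0.16× activity: 0.64 × 0.16 = 0.1024.
The remaining 36% of clearance is unaffected.
New clearance relative to baseline: 0.1024 + 0.36 = 0.4624.
Exposure is unchanged when dose changes in proportion to clearance. New dose = 5 mg × 0.4624 = 2.31 mg.

2.31 mg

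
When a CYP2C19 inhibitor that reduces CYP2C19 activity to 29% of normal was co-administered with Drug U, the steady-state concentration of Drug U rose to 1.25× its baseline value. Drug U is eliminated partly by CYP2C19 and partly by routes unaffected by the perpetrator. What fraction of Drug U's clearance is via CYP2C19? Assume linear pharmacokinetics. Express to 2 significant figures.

Let fm be the CYP2C19 fraction. New clearance relative to baseline = fm × 0.29 + (1 − fm).
Steady-state concentration ratio = 1 / (new CL fraction), so new CL fraction = 1 / 1.25 = 0.8.
fm × 0.29 + 1 − fm = 0.8  ⇒  fm × (0.29 − 1) = −0.2  ⇒  fm = 0.28.

0.28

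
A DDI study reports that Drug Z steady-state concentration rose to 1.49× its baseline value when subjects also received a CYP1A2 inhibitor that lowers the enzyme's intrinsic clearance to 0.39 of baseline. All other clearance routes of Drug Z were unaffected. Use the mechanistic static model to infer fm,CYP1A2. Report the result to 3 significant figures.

0.539

Let fm be the CYP1A2 fraction. New clearance relative to baseline = fm × 0.39 + (1 − fm).
Steady-state concentration ratio = 1 / (new CL fraction), so new CL fraction = 1 / 1.49 = 0.6711.
fm × 0.39 + 1 − fm = 0.6711  ⇒  fm × (0.39 − 1) = −0.3289  ⇒  fm = 0.539.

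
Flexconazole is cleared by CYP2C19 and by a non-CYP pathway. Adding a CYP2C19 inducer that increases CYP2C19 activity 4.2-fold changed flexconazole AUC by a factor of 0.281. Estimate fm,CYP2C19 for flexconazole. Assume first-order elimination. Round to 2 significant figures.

0.80

CL'/CL = 1 / 0.281 = 3.559
4.2·fm + (1 − fm) = 3.559
fm = (3.559 − 1) / (4.2 − 1) = 0.80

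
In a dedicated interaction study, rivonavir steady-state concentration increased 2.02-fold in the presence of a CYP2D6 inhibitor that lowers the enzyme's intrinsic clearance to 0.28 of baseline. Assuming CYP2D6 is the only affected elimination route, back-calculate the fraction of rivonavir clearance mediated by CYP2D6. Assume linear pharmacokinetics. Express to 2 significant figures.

CL'/CL = 1 / 2.02 = 0.495
0.28·fm + (1 − fm) = 0.495
fm = (0.495 − 1) / (0.28 − 1) = 0.70

0.70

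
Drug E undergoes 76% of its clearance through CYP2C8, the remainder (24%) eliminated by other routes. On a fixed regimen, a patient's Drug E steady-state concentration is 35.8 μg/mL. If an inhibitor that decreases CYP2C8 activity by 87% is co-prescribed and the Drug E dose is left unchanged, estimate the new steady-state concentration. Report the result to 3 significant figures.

The CYP2C8 pathway (76% of clearance) drops to 0.13× activity: 0.76 × 0.13 = 0.0988.
Non-CYP routes (24%) are unchanged.
New clearance relative to baseline: 0.0988 + 0.24 = 0.3388.
New steady-state concentration = baseline ÷ relative clearance = 35.8 / 0.3388 = 106 μg/mL.

106 μg/mL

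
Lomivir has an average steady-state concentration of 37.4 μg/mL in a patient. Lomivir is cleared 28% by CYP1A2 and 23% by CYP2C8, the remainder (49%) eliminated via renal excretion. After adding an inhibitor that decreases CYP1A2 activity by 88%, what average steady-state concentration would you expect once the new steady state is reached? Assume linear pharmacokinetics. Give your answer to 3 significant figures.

The CYP1A2 pathway (28% of clearance) is reduced to 0.12× activity: 0.28 × 0.12 = 0.0336.
CYP2C8 (23%) and the residual 49% are unaffected.
New clearance relative to baseline: 0.0336 + 0.23 + 0.49 = 0.7536.
New average steady-state concentration = baseline ÷ relative clearance = 37.4 / 0.7536 = 49.6 μg/mL.

49.6 μg/mL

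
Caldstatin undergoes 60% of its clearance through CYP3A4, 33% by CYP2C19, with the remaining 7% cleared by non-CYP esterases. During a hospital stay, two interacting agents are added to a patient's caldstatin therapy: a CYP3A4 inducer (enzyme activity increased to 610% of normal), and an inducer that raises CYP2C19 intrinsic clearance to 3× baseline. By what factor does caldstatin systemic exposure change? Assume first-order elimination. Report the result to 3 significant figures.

0.212

CYP3A4: 0.6 × 6.1 = 3.66
CYP2C19: 0.33 × 3 = 0.99
Other: 0.07 (unchanged)
CL_new/CL_old = 3.66 + 0.99 + 0.07 = 4.72.
Systemic exposure ∝ 1/CL: fold-change = 1 / 4.72 = 0.212.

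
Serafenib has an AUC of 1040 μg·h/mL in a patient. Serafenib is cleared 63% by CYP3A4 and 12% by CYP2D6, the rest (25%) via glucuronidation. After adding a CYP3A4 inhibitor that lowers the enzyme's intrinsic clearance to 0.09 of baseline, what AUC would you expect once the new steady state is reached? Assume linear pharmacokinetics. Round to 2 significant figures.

2.4 × 10³ μg·h/mL

CYP3A4: 0.63 × 0.09 = 0.0567
CYP2D6: 0.12 (unchanged)
Other: 0.25 (unchanged)
New clearance relative to baseline: 0.0567 + 0.12 + 0.25 = 0.4267.
New AUC = baseline ÷ relative clearance = 1040 / 0.4267 = 2.4 × 10³ μg·h/mL.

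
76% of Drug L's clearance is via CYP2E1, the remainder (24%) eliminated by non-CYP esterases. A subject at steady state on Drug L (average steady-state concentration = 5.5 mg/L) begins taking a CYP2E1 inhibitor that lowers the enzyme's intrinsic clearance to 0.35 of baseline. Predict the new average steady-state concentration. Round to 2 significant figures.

CYP2E1: 0.76 × 0.35 = 0.266
Other: 0.24 (unchanged)
CL_new/CL_old = 0.266 + 0.24 = 0.506.
New average steady-state concentration = baseline ÷ relative clearance = 5.5 / 0.506 = 11 mg/L.

11 mg/L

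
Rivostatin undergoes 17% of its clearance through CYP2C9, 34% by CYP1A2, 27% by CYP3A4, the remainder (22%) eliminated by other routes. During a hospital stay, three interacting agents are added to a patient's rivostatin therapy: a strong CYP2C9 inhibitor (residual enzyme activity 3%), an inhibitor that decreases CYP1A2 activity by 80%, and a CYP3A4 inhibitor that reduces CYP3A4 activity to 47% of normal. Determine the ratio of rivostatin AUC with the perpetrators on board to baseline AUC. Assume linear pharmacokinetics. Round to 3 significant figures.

The CYP2C9 pathway (17% of clearance) falls to 0.03× activity: 0.17 × 0.03 = 0.0051.
The CYP1A2 pathway (34% of clearance) is reduced to 0.2× activity: 0.34 × 0.2 = 0.068.
The CYP3A4 pathway (27% of clearance) drops to 0.47× activity: 0.27 × 0.47 = 0.1269.
Non-CYP routes (22%) are unchanged.
Relative clearance = 0.0051 + 0.068 + 0.1269 + 0.22 = 0.42.
AUC ∝ 1/CL: fold-change = 1 / 0.42 = 2.38.

2.38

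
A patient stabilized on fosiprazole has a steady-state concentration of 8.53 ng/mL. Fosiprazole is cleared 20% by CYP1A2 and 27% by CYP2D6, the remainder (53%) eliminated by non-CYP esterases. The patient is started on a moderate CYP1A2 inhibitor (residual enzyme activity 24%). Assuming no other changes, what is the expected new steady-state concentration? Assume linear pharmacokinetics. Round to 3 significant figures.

10.1 ng/mL

CYP1A2: 0.2 × 0.24 = 0.048
CYP2D6: 0.27 (unchanged)
Other: 0.53 (unchanged)
New clearance relative to baseline: 0.048 + 0.27 + 0.53 = 0.848.
Steady-state concentration ∝ 1/CL, so new value = 8.53 / 0.848 = 10.1 ng/mL.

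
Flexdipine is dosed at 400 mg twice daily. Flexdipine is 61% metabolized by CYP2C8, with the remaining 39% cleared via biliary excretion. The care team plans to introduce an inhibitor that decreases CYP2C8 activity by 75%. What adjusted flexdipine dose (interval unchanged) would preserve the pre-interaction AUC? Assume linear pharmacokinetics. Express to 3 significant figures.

The CYP2C8 pathway (61% of clearance) falls to 0.25× activity: 0.61 × 0.25 = 0.1525.
Non-CYP routes (39%) are unchanged.
New clearance relative to baseline: 0.1525 + 0.39 = 0.5425.
Css,avg = (dose rate)/CL, so holding Css fixed requires dose ∝ CL: 400 × 0.5425 = 217 mg.

217 mg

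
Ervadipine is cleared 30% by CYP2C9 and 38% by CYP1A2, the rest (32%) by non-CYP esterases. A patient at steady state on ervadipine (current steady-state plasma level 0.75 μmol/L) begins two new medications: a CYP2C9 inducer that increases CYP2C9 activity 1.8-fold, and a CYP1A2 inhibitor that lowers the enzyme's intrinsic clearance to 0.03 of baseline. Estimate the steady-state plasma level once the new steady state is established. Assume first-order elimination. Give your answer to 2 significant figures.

0.86 μmol/L

CYP2C9: 0.3 × 1.8 = 0.54
CYP1A2: 0.38 × 0.03 = 0.0114
Other: 0.32 (unchanged)
CL_new/CL_old = 0.54 + 0.0114 + 0.32 = 0.8714.
Dividing the baseline by the relative clearance: 0.75 / 0.8714 = 0.86 μmol/L.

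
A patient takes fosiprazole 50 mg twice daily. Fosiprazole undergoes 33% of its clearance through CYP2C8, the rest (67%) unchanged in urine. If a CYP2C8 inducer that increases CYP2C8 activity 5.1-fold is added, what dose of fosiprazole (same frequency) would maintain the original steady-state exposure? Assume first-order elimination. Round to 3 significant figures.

CYP2C8: 0.33 × 5.1 = 1.683
Other: 0.67 (unchanged)
CL_new/CL_old = 1.683 + 0.67 = 2.353.
To maintain the same steady-state level, dose must scale with clearance: new dose = 50 × 2.353 = 118 mg.

118 mg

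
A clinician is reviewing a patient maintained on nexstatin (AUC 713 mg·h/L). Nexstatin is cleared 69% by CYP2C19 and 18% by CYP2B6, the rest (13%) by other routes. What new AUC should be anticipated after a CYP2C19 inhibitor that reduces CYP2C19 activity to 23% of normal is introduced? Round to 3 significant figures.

1.52 × 10³ mg·h/L

The CYP2C19 pathway (69% of clearance) falls to 0.23× activity: 0.69 × 0.23 = 0.1587.
CYP2B6 (18%) and the residual 13% are unaffected.
New clearance relative to baseline: 0.1587 + 0.18 + 0.13 = 0.4687.
With dosing unchanged, AUC scales as 1/CL: 713 / 0.4687 = 1.52 × 10³ mg·h/L.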